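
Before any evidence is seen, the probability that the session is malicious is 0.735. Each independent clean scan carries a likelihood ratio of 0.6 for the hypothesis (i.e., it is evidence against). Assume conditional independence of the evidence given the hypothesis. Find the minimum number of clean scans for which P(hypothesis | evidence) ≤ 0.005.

Prior odds: 0.735 ÷ 0.265 = 147/53.
Likelihood ratio per clean scan = 0.6.
Target odds: 0.005 ÷ 0.995 = 1/199.
Require 0.6ⁿ ≤ 1/199 ÷ (147/53) = 53/29253.
0.6¹² = 531441/244140625 is still above 53/29253 but 0.6¹³ ≈0.00130607 is at or below it, so n = 13.

13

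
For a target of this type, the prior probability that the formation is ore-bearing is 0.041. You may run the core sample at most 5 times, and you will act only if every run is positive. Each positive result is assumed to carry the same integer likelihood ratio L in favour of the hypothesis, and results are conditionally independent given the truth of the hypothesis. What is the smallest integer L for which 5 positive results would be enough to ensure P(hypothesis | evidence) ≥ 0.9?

3

Prior odds = 0.041/0.959 = 41/959.
Target odds = 0.9/0.1 = 9.
Need L⁵ ≥ 9 ÷ (41/959) = 8631/41.
2⁵ = 32 < 8631/41 ≤ 243 = 3⁵, so L = 3.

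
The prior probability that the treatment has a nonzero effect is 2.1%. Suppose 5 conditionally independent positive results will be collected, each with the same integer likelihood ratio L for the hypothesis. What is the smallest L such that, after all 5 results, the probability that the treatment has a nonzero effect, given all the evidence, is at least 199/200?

7

Prior odds = 0.021/0.979 = 21/979.
Target odds = 0.995/0.005 = 199.
Need L⁵ ≥ 199 ÷ (21/979) = 194821/21.
6⁵ = 7776 < 194821/21 ≤ 16807 = 7⁵, so L = 7.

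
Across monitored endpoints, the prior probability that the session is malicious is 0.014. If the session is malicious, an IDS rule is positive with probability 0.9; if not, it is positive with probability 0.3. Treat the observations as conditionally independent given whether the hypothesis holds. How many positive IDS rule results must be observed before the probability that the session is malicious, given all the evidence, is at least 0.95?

7

Prior odds = 0.014/0.986 = 7/493.
Likelihood ratio of a positive = 0.9/0.3 = 3.
Target posterior odds = 0.95/0.05 = 19.
Need (7/493) × 3ⁿ ≥ 19, i.e. 3ⁿ ≥ 9367/7.
3⁶ = 729 falls short of 9367/7 but 3⁷ = 2187 reaches it, so n = 7.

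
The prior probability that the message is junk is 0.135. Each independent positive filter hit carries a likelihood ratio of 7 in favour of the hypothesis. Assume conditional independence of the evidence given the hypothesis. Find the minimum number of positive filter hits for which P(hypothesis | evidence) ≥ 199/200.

Prior odds: 0.135 ÷ 0.865 = 27/173.
Likelihood ratio per positive filter hit = 7.
Target odds: 0.995 ÷ 0.005 = 199.
Require 7ⁿ ≥ 199 ÷ (27/173) = 34427/27.
7³ = 343 falls short of 34427/27 but 7⁴ = 2401 reaches it, so n = 4.

4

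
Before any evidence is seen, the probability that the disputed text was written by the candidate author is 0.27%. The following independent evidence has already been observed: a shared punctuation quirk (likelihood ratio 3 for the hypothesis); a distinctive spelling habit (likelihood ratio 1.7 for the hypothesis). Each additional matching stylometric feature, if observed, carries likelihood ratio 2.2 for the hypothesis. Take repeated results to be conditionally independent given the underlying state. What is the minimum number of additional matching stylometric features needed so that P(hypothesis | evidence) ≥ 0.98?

Prior odds = 0.0027/0.9973 = 27/9973.
Combined Bayes factor of the evidence already in hand = 3 × 1.7 = 5.1.
Odds after that evidence = (27/9973) × 5.1 = 1377/99730.
Target odds = 0.98/0.02 = 49.
Need 2.2ⁿ ≥ 49 ÷ (1377/99730) = 4886770/1377.
2.2¹⁰ ≈2655.99 falls short of 4886770/1377 but 2.2¹¹ ≈5843.18 reaches it, so n = 11.

11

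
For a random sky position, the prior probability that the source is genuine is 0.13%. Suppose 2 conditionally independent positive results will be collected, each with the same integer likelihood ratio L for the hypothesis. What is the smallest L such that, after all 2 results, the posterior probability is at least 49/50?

195

Prior odds = 0.0013/0.9987 = 13/9987.
Target odds = 0.98/0.02 = 49.
Need L² ≥ 49 ÷ (13/9987) = 489363/13.
194² = 37636 < 489363/13 ≤ 38025 = 195², so L = 195.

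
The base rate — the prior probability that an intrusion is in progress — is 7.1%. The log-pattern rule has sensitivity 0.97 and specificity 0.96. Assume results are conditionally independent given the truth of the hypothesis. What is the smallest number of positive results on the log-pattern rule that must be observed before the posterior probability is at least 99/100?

Prior odds = 0.071/0.929 = 71/929.
False-positive rate = 1 − 0.96 = 0.04; likelihood ratio of a positive = 0.97/0.04 = 24.25.
Target odds: 0.99 ÷ 0.01 = 99.
Need (71/929) × 24.25ⁿ ≥ 99, i.e. 24.25ⁿ ≥ 91971/71.
24.25² = 588.0625 falls short of 91971/71 but 24.25³ = 912673/64 reaches it, so n = 3.

3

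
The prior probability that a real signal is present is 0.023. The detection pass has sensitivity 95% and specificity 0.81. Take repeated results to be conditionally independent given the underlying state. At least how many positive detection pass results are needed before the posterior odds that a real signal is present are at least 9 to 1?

4

Prior odds = 0.023/0.977 = 23/977.
False-positive rate = 1 − 0.81 = 0.19; likelihood ratio of a positive = 0.95/0.19 = 5.
Target odds = 9.
Need (23/977) × 5ⁿ ≥ 9, i.e. 5ⁿ ≥ 8793/23.
5³ = 125 falls short of 8793/23 but 5⁴ = 625 reaches it, so n = 4.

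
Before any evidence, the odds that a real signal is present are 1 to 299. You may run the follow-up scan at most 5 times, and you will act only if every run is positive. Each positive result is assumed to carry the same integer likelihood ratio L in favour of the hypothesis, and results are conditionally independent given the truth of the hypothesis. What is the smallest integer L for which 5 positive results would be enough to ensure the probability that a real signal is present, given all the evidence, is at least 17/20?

5

Prior odds = 1/299.
Target odds = 0.85/0.15 = 17/3.
Need L⁵ ≥ 17/3 ÷ (1/299) = 5083/3.
4⁵ = 1024 < 5083/3 ≤ 3125 = 5⁵, so L = 5.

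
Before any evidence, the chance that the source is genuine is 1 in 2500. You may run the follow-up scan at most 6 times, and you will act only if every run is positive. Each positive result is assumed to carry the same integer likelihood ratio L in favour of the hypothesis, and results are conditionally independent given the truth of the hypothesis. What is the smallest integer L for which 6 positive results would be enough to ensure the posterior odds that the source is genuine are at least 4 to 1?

Prior odds = 0.0004/0.9996 = 1/2499.
Target odds = 4.
Need L⁶ ≥ 4 ÷ (1/2499) = 9996.
4⁶ = 4096 < 9996 ≤ 15625 = 5⁶, so L = 5.

5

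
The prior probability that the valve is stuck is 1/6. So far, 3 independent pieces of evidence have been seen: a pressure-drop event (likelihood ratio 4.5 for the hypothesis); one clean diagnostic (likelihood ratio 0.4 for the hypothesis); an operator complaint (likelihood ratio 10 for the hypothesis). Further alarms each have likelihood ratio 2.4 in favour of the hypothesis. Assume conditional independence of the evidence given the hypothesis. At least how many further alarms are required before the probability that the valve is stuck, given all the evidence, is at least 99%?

4

Prior odds = (1/6)/(5/6) = 0.2.
Combined Bayes factor of the evidence already in hand = 4.5 × 0.4 × 10 = 18.
Odds after that evidence = 0.2 × 18 = 3.6.
Target odds = 0.99/0.01 = 99.
Need 2.4ⁿ ≥ 99 ÷ 3.6 = 27.5.
2.4³ = 13.824 falls short of 27.5 but 2.4⁴ = 33.1776 reaches it, so n = 4.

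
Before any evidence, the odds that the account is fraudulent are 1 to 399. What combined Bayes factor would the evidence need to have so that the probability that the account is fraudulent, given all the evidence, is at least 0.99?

Prior odds = 1/399.
Target odds = 0.99/0.01 = 99.
Required Bayes factor = 99 ÷ (1/399) = 39501.

39501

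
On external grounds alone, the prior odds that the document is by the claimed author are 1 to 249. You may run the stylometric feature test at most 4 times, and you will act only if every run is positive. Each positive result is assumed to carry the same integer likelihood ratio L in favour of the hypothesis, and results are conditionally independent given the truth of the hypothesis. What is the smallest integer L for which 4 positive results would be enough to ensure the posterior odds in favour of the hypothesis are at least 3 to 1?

Prior odds = 1/249.
Target odds = 3.
Need L⁴ ≥ 3 ÷ (1/249) = 747.
5⁴ = 625 < 747 ≤ 1296 = 6⁴, so L = 6.

6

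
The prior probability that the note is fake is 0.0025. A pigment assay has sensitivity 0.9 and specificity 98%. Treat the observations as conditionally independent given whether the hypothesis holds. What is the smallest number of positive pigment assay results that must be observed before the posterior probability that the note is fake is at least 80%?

Prior odds: 0.0025 ÷ 0.9975 = 1/399.
False-positive rate = 1 − 0.98 = 0.02; likelihood ratio of a positive = 0.9/0.02 = 45.
Target odds: 0.8 ÷ 0.2 = 4.
Require 45ⁿ ≥ 4 ÷ (1/399) = 1596.
45¹ = 45 falls short of 1596 but 45² = 2025 reaches it, so n = 2.

2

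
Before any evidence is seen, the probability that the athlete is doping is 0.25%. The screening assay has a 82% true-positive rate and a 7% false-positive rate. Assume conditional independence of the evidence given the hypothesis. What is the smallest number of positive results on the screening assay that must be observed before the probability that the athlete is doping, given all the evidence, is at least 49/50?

Prior odds = 0.0025/0.9975 = 1/399.
Likelihood ratio of a positive result = 0.82/0.07 = 82/7.
Target posterior odds = 0.98/0.02 = 49.
Need (1/399) × (82/7)ⁿ ≥ 49, i.e. (82/7)ⁿ ≥ 19551.
(82/7)⁴ = 45212176/2401 falls short of 19551 but (82/7)⁵ ≈220587 reaches it, so n = 5.

5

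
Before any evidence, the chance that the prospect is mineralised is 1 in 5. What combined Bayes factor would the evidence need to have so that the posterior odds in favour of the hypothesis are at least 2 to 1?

Prior odds = 0.2/0.8 = 0.25.
Target odds = 2.
Required Bayes factor = 2 ÷ 0.25 = 8.

8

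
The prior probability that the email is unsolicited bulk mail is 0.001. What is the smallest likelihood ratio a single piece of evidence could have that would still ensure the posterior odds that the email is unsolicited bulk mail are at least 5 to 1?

Prior odds = 0.001/0.999 = 1/999.
Target odds = 5.
Required Bayes factor = 5 ÷ (1/999) = 4995.

4995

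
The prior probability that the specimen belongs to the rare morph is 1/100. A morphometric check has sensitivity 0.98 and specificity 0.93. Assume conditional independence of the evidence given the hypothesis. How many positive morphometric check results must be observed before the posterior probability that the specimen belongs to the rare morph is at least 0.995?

Prior odds: 0.01 ÷ 0.99 = 1/99.
False-positive rate = 1 − 0.93 = 0.07; likelihood ratio of a positive = 0.98/0.07 = 14.
Target posterior odds = 0.995/0.005 = 199.
Need (1/99) × 14ⁿ ≥ 199, i.e. 14ⁿ ≥ 19701.
14³ = 2744 falls short of 19701 but 14⁴ = 38416 reaches it, so n = 4.

4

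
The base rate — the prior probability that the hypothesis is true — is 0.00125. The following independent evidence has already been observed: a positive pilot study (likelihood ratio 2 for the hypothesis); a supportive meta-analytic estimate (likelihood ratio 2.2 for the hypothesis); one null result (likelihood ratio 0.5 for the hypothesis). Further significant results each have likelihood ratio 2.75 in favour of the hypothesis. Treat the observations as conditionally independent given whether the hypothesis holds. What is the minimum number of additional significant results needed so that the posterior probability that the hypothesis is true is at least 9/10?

8

Prior odds = 0.00125/0.99875 = 1/799.
Combined Bayes factor of the evidence already in hand = 2 × 2.2 × 0.5 = 2.2.
Odds after that evidence = (1/799) × 2.2 = 11/3995.
Target odds = 0.9/0.1 = 9.
Need 2.75ⁿ ≥ 9 ÷ (11/3995) = 35955/11.
2.75⁷ = 19487171/16384 falls short of 35955/11 but 2.75⁸ = 214358881/65536 reaches it, so n = 8.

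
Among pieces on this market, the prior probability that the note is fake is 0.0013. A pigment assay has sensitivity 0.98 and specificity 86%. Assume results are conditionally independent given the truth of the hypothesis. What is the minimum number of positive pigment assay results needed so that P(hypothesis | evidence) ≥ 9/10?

Prior odds = 0.0013/0.9987 = 13/9987.
False-positive rate = 1 − 0.86 = 0.14; likelihood ratio of a positive = 0.98/0.14 = 7.
Target posterior odds = 0.9/0.1 = 9.
Require 7ⁿ ≥ 9 ÷ (13/9987) = 89883/13.
7⁴ = 2401 falls short of 89883/13 but 7⁵ = 16807 reaches it, so n = 5.

5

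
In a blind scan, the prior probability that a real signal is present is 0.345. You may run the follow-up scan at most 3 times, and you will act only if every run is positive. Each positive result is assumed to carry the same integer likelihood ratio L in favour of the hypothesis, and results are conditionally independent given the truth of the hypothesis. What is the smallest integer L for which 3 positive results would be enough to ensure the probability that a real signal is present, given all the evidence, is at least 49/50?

5

Prior odds = 0.345/0.655 = 69/131.
Target odds = 0.98/0.02 = 49.
Need L³ ≥ 49 ÷ (69/131) = 6419/69.
4³ = 64 < 6419/69 ≤ 125 = 5³, so L = 5.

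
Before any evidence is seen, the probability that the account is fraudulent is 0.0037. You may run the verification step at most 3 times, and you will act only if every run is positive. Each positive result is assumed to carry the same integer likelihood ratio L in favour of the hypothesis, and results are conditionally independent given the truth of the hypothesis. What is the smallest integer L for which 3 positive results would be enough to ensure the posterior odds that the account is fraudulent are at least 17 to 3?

Prior odds = 0.0037/0.9963 = 37/9963.
Target odds = 17/3.
Need L³ ≥ 17/3 ÷ (37/9963) = 56457/37.
11³ = 1331 < 56457/37 ≤ 1728 = 12³, so L = 12.

12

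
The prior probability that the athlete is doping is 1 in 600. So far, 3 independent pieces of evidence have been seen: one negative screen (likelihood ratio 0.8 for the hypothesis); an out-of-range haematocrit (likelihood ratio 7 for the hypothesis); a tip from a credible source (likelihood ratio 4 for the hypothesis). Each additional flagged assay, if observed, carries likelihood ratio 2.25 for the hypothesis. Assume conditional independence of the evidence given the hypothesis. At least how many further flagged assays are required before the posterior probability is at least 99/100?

10

Prior odds = (1/600)/(599/600) = 1/599.
Combined Bayes factor of the evidence already in hand = 0.8 × 7 × 4 = 22.4.
Odds after that evidence = (1/599) × 22.4 = 112/2995.
Target odds = 0.99/0.01 = 99.
Need 2.25ⁿ ≥ 99 ÷ (112/2995) = 296505/112.
2.25⁹ = 387420489/262144 falls short of 296505/112 but 2.25¹⁰ ≈3325.26 reaches it, so n = 10.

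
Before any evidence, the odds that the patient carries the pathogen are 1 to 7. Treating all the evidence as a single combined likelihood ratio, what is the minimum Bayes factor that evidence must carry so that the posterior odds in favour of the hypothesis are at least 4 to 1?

28

Prior odds = 1/7.
Target odds = 4.
Required Bayes factor = 4 ÷ (1/7) = 28.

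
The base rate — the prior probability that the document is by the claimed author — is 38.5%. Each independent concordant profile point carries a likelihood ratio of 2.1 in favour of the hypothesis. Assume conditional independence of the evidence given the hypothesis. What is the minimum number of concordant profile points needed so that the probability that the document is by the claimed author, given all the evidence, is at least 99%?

Prior odds = 0.385/0.615 = 77/123.
Likelihood ratio per concordant profile point = 2.1.
Target posterior odds = 0.99/0.01 = 99.
Need (77/123) × 2.1ⁿ ≥ 99, i.e. 2.1ⁿ ≥ 1107/7.
2.1⁶ = 85766121/1000000 falls short of 1107/7 but 2.1⁷ ≈180.109 reaches it, so n = 7.

7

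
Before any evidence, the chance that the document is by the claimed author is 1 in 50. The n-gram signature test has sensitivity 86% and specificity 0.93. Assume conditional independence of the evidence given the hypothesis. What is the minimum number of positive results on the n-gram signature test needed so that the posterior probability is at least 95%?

3

Prior odds: 0.02 ÷ 0.98 = 1/49.
False-positive rate = 1 − 0.93 = 0.07; likelihood ratio of a positive = 0.86/0.07 = 86/7.
Target odds: 0.95 ÷ 0.05 = 19.
Need (1/49) × (86/7)ⁿ ≥ 19, i.e. (86/7)ⁿ ≥ 931.
(86/7)² = 7396/49 falls short of 931 but (86/7)³ = 636056/343 reaches it, so n = 3.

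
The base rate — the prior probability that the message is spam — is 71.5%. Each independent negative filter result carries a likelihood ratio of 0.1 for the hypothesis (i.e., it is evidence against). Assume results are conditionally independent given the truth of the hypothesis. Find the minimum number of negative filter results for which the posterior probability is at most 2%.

Prior odds = 0.715/0.285 = 143/57.
Likelihood ratio per negative filter result = 0.1.
Target odds: 0.02 ÷ 0.98 = 1/49.
Need (143/57) × 0.1ⁿ ≤ 1/49, i.e. 0.1ⁿ ≤ 57/7007.
0.1² = 0.01 is still above 57/7007 but 0.1³ = 0.001 is at or below it, so n = 3.

3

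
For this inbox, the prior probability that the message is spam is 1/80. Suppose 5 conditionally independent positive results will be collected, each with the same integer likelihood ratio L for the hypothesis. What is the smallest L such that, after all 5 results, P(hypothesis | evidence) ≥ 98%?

Prior odds = 0.0125/0.9875 = 1/79.
Target odds = 0.98/0.02 = 49.
Need L⁵ ≥ 49 ÷ (1/79) = 3871.
5⁵ = 3125 < 3871 ≤ 7776 = 6⁵, so L = 6.

6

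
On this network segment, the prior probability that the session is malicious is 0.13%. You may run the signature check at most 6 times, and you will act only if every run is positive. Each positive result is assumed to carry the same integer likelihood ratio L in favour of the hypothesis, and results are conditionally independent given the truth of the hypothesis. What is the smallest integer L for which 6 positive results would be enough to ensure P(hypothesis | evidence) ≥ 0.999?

10

Prior odds = 0.0013/0.9987 = 13/9987.
Target odds = 0.999/0.001 = 999.
Need L⁶ ≥ 999 ÷ (13/9987) = 9977013/13.
9⁶ = 531441 < 9977013/13 ≤ 1000000 = 10⁶, so L = 10.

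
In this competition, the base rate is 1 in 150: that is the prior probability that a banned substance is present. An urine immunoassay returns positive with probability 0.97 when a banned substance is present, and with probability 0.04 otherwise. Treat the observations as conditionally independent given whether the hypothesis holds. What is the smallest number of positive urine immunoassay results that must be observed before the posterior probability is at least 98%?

Prior odds: (1/150) ÷ (149/150) = 1/149.
Likelihood ratio of a positive result = 0.97/0.04 = 24.25.
Target odds: 0.98 ÷ 0.02 = 49.
Require 24.25ⁿ ≥ 49 ÷ (1/149) = 7301.
24.25² = 588.0625 falls short of 7301 but 24.25³ = 912673/64 reaches it, so n = 3.

3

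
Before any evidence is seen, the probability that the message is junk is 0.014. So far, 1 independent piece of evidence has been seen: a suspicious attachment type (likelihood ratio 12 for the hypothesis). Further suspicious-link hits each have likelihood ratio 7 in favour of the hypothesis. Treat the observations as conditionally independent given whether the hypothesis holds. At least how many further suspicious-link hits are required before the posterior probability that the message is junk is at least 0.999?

5

Prior odds = 0.014/0.986 = 7/493.
Bayes factor of the evidence already in hand = 12.
Odds after that evidence = (7/493) × 12 = 84/493.
Target odds = 0.999/0.001 = 999.
Need 7ⁿ ≥ 999 ÷ (84/493) = 164169/28.
7⁴ = 2401 falls short of 164169/28 but 7⁵ = 16807 reaches it, so n = 5.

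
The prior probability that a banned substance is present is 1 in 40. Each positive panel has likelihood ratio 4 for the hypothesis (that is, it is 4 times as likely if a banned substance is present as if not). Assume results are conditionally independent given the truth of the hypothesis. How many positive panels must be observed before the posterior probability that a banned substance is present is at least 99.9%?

8

Prior odds: 0.025 ÷ 0.975 = 1/39.
Likelihood ratio per positive panel = 4.
Target odds: 0.999 ÷ 0.001 = 999.
Require 4ⁿ ≥ 999 ÷ (1/39) = 38961.
4⁷ = 16384 falls short of 38961 but 4⁸ = 65536 reaches it, so n = 8.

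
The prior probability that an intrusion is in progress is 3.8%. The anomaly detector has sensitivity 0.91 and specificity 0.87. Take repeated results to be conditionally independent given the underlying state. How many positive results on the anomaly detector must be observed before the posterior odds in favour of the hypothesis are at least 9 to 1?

Prior odds = 0.038/0.962 = 19/481.
False-positive rate = 1 − 0.87 = 0.13; likelihood ratio of a positive = 0.91/0.13 = 7.
Target odds = 9.
Require 7ⁿ ≥ 9 ÷ (19/481) = 4329/19.
7² = 49 falls short of 4329/19 but 7³ = 343 reaches it, so n = 3.

3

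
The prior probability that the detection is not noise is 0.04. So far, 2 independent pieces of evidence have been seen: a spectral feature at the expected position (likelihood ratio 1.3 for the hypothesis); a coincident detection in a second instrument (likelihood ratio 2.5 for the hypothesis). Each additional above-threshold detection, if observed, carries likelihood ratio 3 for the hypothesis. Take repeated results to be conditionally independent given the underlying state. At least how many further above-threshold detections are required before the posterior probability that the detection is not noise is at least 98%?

Prior odds = 0.04/0.96 = 1/24.
Combined Bayes factor of the evidence already in hand = 1.3 × 2.5 = 3.25.
Odds after that evidence = (1/24) × 3.25 = 13/96.
Target odds = 0.98/0.02 = 49.
Need 3ⁿ ≥ 49 ÷ (13/96) = 4704/13.
3⁵ = 243 falls short of 4704/13 but 3⁶ = 729 reaches it, so n = 6.

6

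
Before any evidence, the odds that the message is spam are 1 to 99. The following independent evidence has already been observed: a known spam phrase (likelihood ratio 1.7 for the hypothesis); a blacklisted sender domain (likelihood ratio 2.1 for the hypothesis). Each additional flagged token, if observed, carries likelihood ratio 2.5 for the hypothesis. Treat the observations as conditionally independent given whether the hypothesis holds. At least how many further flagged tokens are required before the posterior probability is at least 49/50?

Prior odds = 1/99.
Combined Bayes factor of the evidence already in hand = 1.7 × 2.1 = 3.57.
Odds after that evidence = (1/99) × 3.57 = 119/3300.
Target odds = 0.98/0.02 = 49.
Need 2.5ⁿ ≥ 49 ÷ (119/3300) = 23100/17.
2.5⁷ = 610.3515625 falls short of 23100/17 but 2.5⁸ = 390625/256 reaches it, so n = 8.

8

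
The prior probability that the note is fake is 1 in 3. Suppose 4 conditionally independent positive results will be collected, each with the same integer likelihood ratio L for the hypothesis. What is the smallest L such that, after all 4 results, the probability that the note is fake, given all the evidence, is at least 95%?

3

Prior odds = (1/3)/(2/3) = 0.5.
Target odds = 0.95/0.05 = 19.
Need L⁴ ≥ 19 ÷ 0.5 = 38.
2⁴ = 16 < 38 ≤ 81 = 3⁴, so L = 3.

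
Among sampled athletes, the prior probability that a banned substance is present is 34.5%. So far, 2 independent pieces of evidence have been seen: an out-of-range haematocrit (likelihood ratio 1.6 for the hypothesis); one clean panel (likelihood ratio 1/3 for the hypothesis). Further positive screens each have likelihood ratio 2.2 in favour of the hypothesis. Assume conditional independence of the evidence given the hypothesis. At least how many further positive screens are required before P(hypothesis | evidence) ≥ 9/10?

Prior odds = 0.345/0.655 = 69/131.
Combined Bayes factor of the evidence already in hand = 1.6 × (1/3) = 8/15.
Odds after that evidence = (69/131) × 8/15 = 184/655.
Target odds = 0.9/0.1 = 9.
Need 2.2ⁿ ≥ 9 ÷ (184/655) = 5895/184.
2.2⁴ = 23.4256 falls short of 5895/184 but 2.2⁵ = 51.53632 reaches it, so n = 5.

5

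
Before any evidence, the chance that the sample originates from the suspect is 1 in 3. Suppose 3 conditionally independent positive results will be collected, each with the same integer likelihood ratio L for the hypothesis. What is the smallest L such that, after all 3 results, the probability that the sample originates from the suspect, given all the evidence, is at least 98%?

Prior odds = (1/3)/(2/3) = 0.5.
Target odds = 0.98/0.02 = 49.
Need L³ ≥ 49 ÷ 0.5 = 98.
4³ = 64 < 98 ≤ 125 = 5³, so L = 5.

5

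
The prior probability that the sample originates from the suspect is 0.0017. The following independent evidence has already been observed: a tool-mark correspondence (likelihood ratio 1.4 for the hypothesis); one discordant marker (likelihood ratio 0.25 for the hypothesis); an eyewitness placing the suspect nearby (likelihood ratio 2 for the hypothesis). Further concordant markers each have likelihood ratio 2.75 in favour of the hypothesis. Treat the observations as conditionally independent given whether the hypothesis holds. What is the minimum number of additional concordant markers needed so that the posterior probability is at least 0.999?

14

Prior odds = 0.0017/0.9983 = 17/9983.
Combined Bayes factor of the evidence already in hand = 1.4 × 0.25 × 2 = 0.7.
Odds after that evidence = (17/9983) × 0.7 = 119/99830.
Target odds = 0.999/0.001 = 999.
Need 2.75ⁿ ≥ 999 ÷ (119/99830) = 99730170/119.
2.75¹³ ≈514428 falls short of 99730170/119 but 2.75¹⁴ ≈1.41468e+06 reaches it, so n = 14.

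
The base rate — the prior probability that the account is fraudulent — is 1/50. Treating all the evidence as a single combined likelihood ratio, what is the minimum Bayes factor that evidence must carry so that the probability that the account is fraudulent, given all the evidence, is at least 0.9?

Prior odds = 0.02/0.98 = 1/49.
Target odds = 0.9/0.1 = 9.
Required Bayes factor = 9 ÷ (1/49) = 441.

441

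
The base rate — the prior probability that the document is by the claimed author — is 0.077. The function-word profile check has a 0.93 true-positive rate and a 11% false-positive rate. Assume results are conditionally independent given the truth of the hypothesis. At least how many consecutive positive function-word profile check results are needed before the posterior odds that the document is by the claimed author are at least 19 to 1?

3

Prior odds = 0.077/0.923 = 77/923.
Likelihood ratio of a positive result = 0.93/0.11 = 93/11.
Target odds = 19.
Need (77/923) × (93/11)ⁿ ≥ 19, i.e. (93/11)ⁿ ≥ 17537/77.
(93/11)² = 8649/121 falls short of 17537/77 but (93/11)³ = 804357/1331 reaches it, so n = 3.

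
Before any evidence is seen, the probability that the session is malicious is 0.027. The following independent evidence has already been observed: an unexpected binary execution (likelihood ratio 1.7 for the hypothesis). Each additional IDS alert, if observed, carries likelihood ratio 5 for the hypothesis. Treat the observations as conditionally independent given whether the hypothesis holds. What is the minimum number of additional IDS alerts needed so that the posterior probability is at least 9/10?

4

Prior odds = 0.027/0.973 = 27/973.
Bayes factor of the evidence already in hand = 1.7.
Odds after that evidence = (27/973) × 1.7 = 459/9730.
Target odds = 0.9/0.1 = 9.
Need 5ⁿ ≥ 9 ÷ (459/9730) = 9730/51.
5³ = 125 falls short of 9730/51 but 5⁴ = 625 reaches it, so n = 4.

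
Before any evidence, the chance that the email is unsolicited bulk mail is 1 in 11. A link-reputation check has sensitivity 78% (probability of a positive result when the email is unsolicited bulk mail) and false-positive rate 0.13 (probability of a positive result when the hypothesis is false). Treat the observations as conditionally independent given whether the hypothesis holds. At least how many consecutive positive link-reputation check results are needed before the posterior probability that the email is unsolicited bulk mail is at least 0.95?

3

Prior odds: (1/11) ÷ (10/11) = 0.1.
Likelihood ratio of a positive result = 0.78/0.13 = 6.
Target odds: 0.95 ÷ 0.05 = 19.
Need 0.1 × 6ⁿ ≥ 19, i.e. 6ⁿ ≥ 190.
6² = 36 falls short of 190 but 6³ = 216 reaches it, so n = 3.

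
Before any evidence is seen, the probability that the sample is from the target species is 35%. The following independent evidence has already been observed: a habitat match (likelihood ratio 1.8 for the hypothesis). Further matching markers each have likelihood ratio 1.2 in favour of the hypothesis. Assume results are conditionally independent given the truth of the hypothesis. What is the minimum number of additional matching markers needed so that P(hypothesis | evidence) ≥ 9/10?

13

Prior odds = 0.35/0.65 = 7/13.
Bayes factor of the evidence already in hand = 1.8.
Odds after that evidence = (7/13) × 1.8 = 63/65.
Target odds = 0.9/0.1 = 9.
Need 1.2ⁿ ≥ 9 ÷ (63/65) = 65/7.
1.2¹² ≈8.9161 falls short of 65/7 but 1.2¹³ ≈10.6993 reaches it, so n = 13.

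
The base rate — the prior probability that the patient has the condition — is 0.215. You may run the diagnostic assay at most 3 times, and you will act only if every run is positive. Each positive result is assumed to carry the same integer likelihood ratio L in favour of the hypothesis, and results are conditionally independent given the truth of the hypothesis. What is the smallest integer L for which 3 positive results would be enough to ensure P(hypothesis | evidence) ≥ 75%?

Prior odds = 0.215/0.785 = 43/157.
Target odds = 0.75/0.25 = 3.
Need L³ ≥ 3 ÷ (43/157) = 471/43.
2³ = 8 < 471/43 ≤ 27 = 3³, so L = 3.

3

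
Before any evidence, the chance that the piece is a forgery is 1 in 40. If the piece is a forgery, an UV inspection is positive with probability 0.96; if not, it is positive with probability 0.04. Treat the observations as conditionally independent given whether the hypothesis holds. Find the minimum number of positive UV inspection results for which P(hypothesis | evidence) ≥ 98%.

3

Prior odds = 0.025/0.975 = 1/39.
Likelihood ratio of a positive = 0.96/0.04 = 24.
Target posterior odds = 0.98/0.02 = 49.
Require 24ⁿ ≥ 49 ÷ (1/39) = 1911.
24² = 576 falls short of 1911 but 24³ = 13824 reaches it, so n = 3.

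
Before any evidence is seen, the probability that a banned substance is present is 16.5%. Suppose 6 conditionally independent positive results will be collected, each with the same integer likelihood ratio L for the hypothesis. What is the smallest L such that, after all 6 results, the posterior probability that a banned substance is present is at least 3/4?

Prior odds = 0.165/0.835 = 33/167.
Target odds = 0.75/0.25 = 3.
Need L⁶ ≥ 3 ÷ (33/167) = 167/11.
1⁶ = 1 < 167/11 ≤ 64 = 2⁶, so L = 2.

2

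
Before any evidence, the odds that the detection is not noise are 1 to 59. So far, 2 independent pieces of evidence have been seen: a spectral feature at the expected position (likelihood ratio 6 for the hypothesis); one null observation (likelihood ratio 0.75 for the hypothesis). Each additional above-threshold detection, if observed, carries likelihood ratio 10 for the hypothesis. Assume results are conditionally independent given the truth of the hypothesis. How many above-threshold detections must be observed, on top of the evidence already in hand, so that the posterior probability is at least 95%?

3

Prior odds = 1/59.
Combined Bayes factor of the evidence already in hand = 6 × 0.75 = 4.5.
Odds after that evidence = (1/59) × 4.5 = 9/118.
Target odds = 0.95/0.05 = 19.
Need 10ⁿ ≥ 19 ÷ (9/118) = 2242/9.
10² = 100 falls short of 2242/9 but 10³ = 1000 reaches it, so n = 3.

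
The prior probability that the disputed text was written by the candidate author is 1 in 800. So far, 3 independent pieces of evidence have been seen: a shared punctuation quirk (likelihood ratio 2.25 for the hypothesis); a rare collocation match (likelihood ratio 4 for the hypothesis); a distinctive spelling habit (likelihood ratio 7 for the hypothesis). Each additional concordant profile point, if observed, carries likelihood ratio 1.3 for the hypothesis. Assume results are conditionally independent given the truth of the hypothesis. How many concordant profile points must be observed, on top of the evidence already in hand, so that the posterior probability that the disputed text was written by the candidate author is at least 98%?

Prior odds = 0.00125/0.99875 = 1/799.
Combined Bayes factor of the evidence already in hand = 2.25 × 4 × 7 = 63.
Odds after that evidence = (1/799) × 63 = 63/799.
Target odds = 0.98/0.02 = 49.
Need 1.3ⁿ ≥ 49 ÷ (63/799) = 5593/9.
1.3²⁴ ≈542.801 falls short of 5593/9 but 1.3²⁵ ≈705.641 reaches it, so n = 25.

25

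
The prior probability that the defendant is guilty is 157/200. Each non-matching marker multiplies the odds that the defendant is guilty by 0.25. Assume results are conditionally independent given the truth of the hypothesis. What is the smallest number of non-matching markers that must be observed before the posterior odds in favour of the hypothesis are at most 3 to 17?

Prior odds = 0.785/0.215 = 157/43.
Likelihood ratio per non-matching marker = 0.25.
Target odds = 3/17.
Require 0.25ⁿ ≤ 3/17 ÷ (157/43) = 129/2669.
0.25² = 0.0625 is still above 129/2669 but 0.25³ = 0.015625 is at or below it, so n = 3.

3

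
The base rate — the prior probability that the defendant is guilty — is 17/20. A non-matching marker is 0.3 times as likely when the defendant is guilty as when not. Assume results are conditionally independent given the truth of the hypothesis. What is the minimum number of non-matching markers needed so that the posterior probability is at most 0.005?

6

Prior odds = 0.85/0.15 = 17/3.
Likelihood ratio per non-matching marker = 0.3.
Target odds: 0.005 ÷ 0.995 = 1/199.
Need (17/3) × 0.3ⁿ ≤ 1/199, i.e. 0.3ⁿ ≤ 3/3383.
0.3⁵ = 243/100000 is still above 3/3383 but 0.3⁶ = 729/1000000 is at or below it, so n = 6.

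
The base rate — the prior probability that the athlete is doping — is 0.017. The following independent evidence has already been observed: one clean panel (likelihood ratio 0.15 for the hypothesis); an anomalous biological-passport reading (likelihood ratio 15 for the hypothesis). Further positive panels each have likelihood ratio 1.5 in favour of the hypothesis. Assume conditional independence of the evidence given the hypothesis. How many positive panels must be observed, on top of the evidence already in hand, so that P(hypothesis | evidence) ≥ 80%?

12

Prior odds = 0.017/0.983 = 17/983.
Combined Bayes factor of the evidence already in hand = 0.15 × 15 = 2.25.
Odds after that evidence = (17/983) × 2.25 = 153/3932.
Target odds = 0.8/0.2 = 4.
Need 1.5ⁿ ≥ 4 ÷ (153/3932) = 15728/153.
1.5¹¹ = 177147/2048 falls short of 15728/153 but 1.5¹² = 531441/4096 reaches it, so n = 12.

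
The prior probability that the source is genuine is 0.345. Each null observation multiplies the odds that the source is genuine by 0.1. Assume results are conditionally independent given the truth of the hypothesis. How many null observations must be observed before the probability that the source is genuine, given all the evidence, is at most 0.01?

2

Prior odds: 0.345 ÷ 0.655 = 69/131.
Likelihood ratio per null observation = 0.1.
Target posterior odds = 0.01/0.99 = 1/99.
Need (69/131) × 0.1ⁿ ≤ 1/99, i.e. 0.1ⁿ ≤ 131/6831.
0.1¹ = 0.1 is still above 131/6831 but 0.1² = 0.01 is at or below it, so n = 2.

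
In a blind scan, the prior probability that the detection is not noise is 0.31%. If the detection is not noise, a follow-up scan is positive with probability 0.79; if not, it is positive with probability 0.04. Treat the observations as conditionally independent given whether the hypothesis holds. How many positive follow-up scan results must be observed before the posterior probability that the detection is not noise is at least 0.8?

Prior odds: 0.0031 ÷ 0.9969 = 31/9969.
Likelihood ratio of a positive = 0.79/0.04 = 19.75.
Target odds: 0.8 ÷ 0.2 = 4.
Need (31/9969) × 19.75ⁿ ≥ 4, i.e. 19.75ⁿ ≥ 39876/31.
19.75² = 390.0625 falls short of 39876/31 but 19.75³ = 7703.734375 reaches it, so n = 3.

3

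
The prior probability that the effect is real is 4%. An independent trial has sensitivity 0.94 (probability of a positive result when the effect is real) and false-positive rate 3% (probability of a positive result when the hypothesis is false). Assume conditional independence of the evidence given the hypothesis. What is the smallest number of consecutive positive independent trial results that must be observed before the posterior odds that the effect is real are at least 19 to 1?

Prior odds: 0.04 ÷ 0.96 = 1/24.
Likelihood ratio of a positive result = 0.94/0.03 = 94/3.
Target odds = 19.
Require (94/3)ⁿ ≥ 19 ÷ (1/24) = 456.
(94/3)¹ = 94/3 falls short of 456 but (94/3)² = 8836/9 reaches it, so n = 2.

2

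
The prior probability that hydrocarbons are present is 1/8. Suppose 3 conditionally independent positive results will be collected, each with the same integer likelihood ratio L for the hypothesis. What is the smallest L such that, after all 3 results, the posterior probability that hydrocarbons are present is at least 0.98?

7

Prior odds = 0.125/0.875 = 1/7.
Target odds = 0.98/0.02 = 49.
Need L³ ≥ 49 ÷ (1/7) = 343.
6³ = 216 < 343 ≤ 343 = 7³, so L = 7.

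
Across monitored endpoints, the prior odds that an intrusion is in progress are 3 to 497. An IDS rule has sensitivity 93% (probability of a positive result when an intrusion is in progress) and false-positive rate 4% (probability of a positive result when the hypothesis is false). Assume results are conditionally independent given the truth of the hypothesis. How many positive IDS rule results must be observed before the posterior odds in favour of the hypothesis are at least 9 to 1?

Prior odds = 3/497.
Likelihood ratio of a positive result = 0.93/0.04 = 23.25.
Target odds = 9.
Require 23.25ⁿ ≥ 9 ÷ (3/497) = 1491.
23.25² = 540.5625 falls short of 1491 but 23.25³ = 804357/64 reaches it, so n = 3.

3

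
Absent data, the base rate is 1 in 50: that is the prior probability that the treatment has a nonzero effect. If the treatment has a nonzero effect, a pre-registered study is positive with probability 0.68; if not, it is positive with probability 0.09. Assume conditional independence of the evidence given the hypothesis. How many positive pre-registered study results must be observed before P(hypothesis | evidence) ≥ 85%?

Prior odds = 0.02/0.98 = 1/49.
Likelihood ratio of a positive = 0.68/0.09 = 68/9.
Target odds: 0.85 ÷ 0.15 = 17/3.
Need (1/49) × (68/9)ⁿ ≥ 17/3, i.e. (68/9)ⁿ ≥ 833/3.
(68/9)² = 4624/81 falls short of 833/3 but (68/9)³ = 314432/729 reaches it, so n = 3.

3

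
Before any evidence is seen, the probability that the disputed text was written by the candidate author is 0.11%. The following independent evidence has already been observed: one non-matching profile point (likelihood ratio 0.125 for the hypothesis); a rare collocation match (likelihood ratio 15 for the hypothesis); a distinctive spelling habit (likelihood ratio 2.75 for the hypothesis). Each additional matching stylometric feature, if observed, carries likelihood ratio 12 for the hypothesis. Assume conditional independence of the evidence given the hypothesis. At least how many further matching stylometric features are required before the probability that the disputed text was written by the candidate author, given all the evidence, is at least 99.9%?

Prior odds = 0.0011/0.9989 = 11/9989.
Combined Bayes factor of the evidence already in hand = 0.125 × 15 × 2.75 = 5.15625.
Odds after that evidence = (11/9989) × 5.15625 = 1815/319648.
Target odds = 0.999/0.001 = 999.
Need 12ⁿ ≥ 999 ÷ (1815/319648) = 106442784/605.
12⁴ = 20736 falls short of 106442784/605 but 12⁵ = 248832 reaches it, so n = 5.

5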